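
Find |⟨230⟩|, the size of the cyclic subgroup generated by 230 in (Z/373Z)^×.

372

By Lagrange's theorem, ord_373(230) divides φ(373) = 373 − 1 = 372 = 2^2 · 3 · 31.
Divisors of 372: 1, 2, 3, 4, 6, 12, 31, 62, 93, 124, 186, 372.
Evaluate successive powers at the divisors of 372:
230^1 ≡ 230
230^2 ≡ 307
230^3 ≡ 113
230^4 ≡ 253
230^6 ≡ 87
230^12 ≡ 109
230^31 ≡ 173
230^62 ≡ 89
230^93 ≡ 104
230^124 ≡ 88
230^186 ≡ 372
230^372 ≡ 1
Hence ord(230) = 372.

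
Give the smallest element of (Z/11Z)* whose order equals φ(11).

2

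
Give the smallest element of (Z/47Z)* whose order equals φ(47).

φ(47) = 47 − 1 = 46 = 2 · 23.
Test candidates g = 2, 3, … against the prime factors q ∈ {2, 23} of φ(47): g is a generator iff g^(46/q) ≢ 1 for every such q.
g = 2: 2^23 ≡ 1 — hits 1, so not a primitive root.
g = 3: 3^23 ≡ 1 — hits 1, so not a primitive root.
g = 4: 4^23 ≡ 1 — hits 1, so not a primitive root.
g = 5: 5^23 ≡ 46; 5^2 ≡ 25 — none is 1, so 5 is a primitive root.
The smallest primitive root modulo 47 is 5.

5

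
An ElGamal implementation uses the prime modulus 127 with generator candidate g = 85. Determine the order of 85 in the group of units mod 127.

By Lagrange's theorem, ord_127(85) divides φ(127) = 127 − 1 = 126 = 2 · 3^2 · 7.
Divisors of 126: 1, 2, 3, 6, 7, 9, 14, 18, 21, 42, 63, 126.
Evaluate successive powers at the divisors of 126:
85^1 ≡ 85 (mod 127)
85^2 ≡ 113 (mod 127)
85^3 ≡ 80 (mod 127)
85^6 ≡ 50 (mod 127)
85^7 ≡ 59 (mod 127)
85^9 ≡ 63 (mod 127)
85^14 ≡ 52 (mod 127)
85^18 ≡ 32 (mod 127)
85^21 ≡ 20 (mod 127)
85^42 ≡ 19 (mod 127)
85^63 ≡ 126 (mod 127)
85^126 ≡ 1 (mod 127) ✓
Therefore the multiplicative order of 85 modulo 127 is 126.

126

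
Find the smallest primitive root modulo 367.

φ(367) = 367 − 1 = 366 = 2 · 3 · 61.
Test candidates g = 2, 3, … against the prime factors q ∈ {2, 3, 61} of φ(367): g is a generator iff g^(366/q) ≢ 1 for every such q.
g = 2: 2^183 ≡ 1 — hits 1, so not a primitive root.
g = 3: 3^183 ≡ 366; 3^122 ≡ 1 — hits 1, so not a primitive root.
g = 4: 4^183 ≡ 1 — hits 1, so not a primitive root.
g = 5: 5^183 ≡ 366; 5^122 ≡ 1 — hits 1, so not a primitive root.
g = 6: 6^183 ≡ 366; 6^122 ≡ 283; 6^6 ≡ 47 — none is 1, so 6 is a primitive root.
Hence the least primitive root of 367 is 6.

6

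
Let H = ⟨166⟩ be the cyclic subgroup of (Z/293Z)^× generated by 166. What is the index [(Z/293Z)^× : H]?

1

The order of 166 must divide φ(293) = 293 − 1 = 292 = 2^2 · 73.
Divisors of 292: 1, 2, 4, 73, 146, 292.
Evaluate successive powers at the divisors of 292:
166^1 ≡ 166 (mod 293)
166^2 ≡ 14 (mod 293)
166^4 ≡ 196 (mod 293)
166^73 ≡ 155 (mod 293)
166^146 ≡ 292 (mod 293)
166^292 ≡ 1 (mod 293) ✓
The order of 166 is 292, so the subgroup it generates has 292 elements.
The index is φ(293) / ord(166) = 292 / 292 = 1.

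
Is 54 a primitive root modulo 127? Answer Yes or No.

φ(127) = 127 − 1 = 126 = 2 · 3^2 · 7.
Test 54^(126/q) mod 127 for each prime factor q of 126:
54^63 ≡ 126 (mod 127)  [q = 2: ≢ 1 ✓]
54^42 ≡ 1 (mod 127)  [q = 3: ≡ 1 ✗]
54^18 ≡ 8 (mod 127)  [q = 7: ≢ 1 ✓]
54^42 ≡ 1 shows ord(54) | 42, strictly less than φ(127); not a primitive root.

No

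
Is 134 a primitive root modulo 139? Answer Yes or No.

φ(139) = 139 − 1 = 138 = 2 · 3 · 23.
It suffices to check that the order of 134 is not a proper divisor of 138: compute 134^(138/q) for q ∈ {2, 3, 23}.
134^69 ≡ 138 (mod 139)  [q = 2: ≢ 1 ✓]
134^46 ≡ 42 (mod 139)  [q = 3: ≢ 1 ✓]
134^6 ≡ 57 (mod 139)  [q = 23: ≢ 1 ✓]
All checks pass, so 134 has order 138 and is a primitive root modulo 139.

Yes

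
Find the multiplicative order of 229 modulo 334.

83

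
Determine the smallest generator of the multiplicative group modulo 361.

φ(361) = φ(19^2) = 19·(19−1) = 342 = 2 · 3^2 · 19.
Test candidates g = 2, 3, … against the prime factors q ∈ {2, 3, 19} of φ(361): g is a generator iff g^(342/q) ≢ 1 for every such q.
g = 2: 2^171 ≡ 360; 2^114 ≡ 292; 2^18 ≡ 58 — none is 1, so 2 is a primitive root.
Hence the least primitive root of 361 is 2.

2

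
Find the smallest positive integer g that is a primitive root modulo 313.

φ(313) = 313 − 1 = 312 = 2^3 · 3 · 13.
Test candidates g = 2, 3, … against the prime factors q ∈ {2, 3, 13} of φ(313): g is a generator iff g^(312/q) ≢ 1 for every such q.
g = 2: 2^156 ≡ 1 — hits 1, so not a primitive root.
g = 3: 3^156 ≡ 1 — hits 1, so not a primitive root.
g = 4: 4^156 ≡ 1 — hits 1, so not a primitive root.
g = 5: 5^156 ≡ 312; 5^104 ≡ 1 — hits 1, so not a primitive root.
g = 6: 6^156 ≡ 1 — hits 1, so not a primitive root.
g = 7: 7^156 ≡ 312; 7^104 ≡ 1 — hits 1, so not a primitive root.
g = 8: 8^156 ≡ 1 — hits 1, so not a primitive root.
g = 9: 9^156 ≡ 1 — hits 1, so not a primitive root.
g = 10: 10^156 ≡ 312; 10^104 ≡ 214; 10^24 ≡ 103 — none is 1, so 10 is a primitive root.
So 10 is the smallest generator of (Z/313Z)^×.

10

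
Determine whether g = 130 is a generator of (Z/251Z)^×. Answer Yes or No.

Yes

φ(251) = 251 − 1 = 250 = 2 · 5^3.
Test 130^(250/q) mod 251 for each prime factor q of 250:
130^125 ≡ 250 (mod 251)  [q = 2: ≢ 1 ✓]
130^50 ≡ 20 (mod 251)  [q = 5: ≢ 1 ✓]
All checks pass, so 130 has order 250 and is a primitive root modulo 251.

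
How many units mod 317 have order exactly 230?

0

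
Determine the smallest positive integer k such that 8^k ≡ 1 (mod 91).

4

Since 8 ∈ (Z/91Z)^×, its order divides φ(91) = φ(7·13) = (7−1)·(13−1) = 6·12 = 72 = 2^3 · 3^2.
Divisors of 72: 1, 2, 3, 4, 6, 8, 9, 12, 18, 24, 36, 72.
Compute 8^d (mod 91) for the divisors d until we hit 1:
8^1 ≡ 8
8^2 ≡ 64
8^3 ≡ 57
8^4 ≡ 1
Therefore the multiplicative order of 8 modulo 91 is 4.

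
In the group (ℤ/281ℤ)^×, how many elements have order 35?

φ(281) = 281 − 1 = 280 = 2^3 · 5 · 7.
Since (Z/281Z)^× is cyclic of order 280, the number of elements of order d is φ(d) when d | 280 and 0 otherwise.
35 = 5 · 7 divides 280, and φ(35) = 24.

24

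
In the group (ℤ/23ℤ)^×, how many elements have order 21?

φ(23) = 23 − 1 = 22 = 2 · 11.
(Z/23Z)^× is cyclic (|G| = 22); a cyclic group of order m has exactly φ(d) elements of each order d | m, and none otherwise.
Here 22 is not a multiple of 21, so there are no elements of order 21.

0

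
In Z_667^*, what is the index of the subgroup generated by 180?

Since 180 ∈ (Z/667Z)^×, its order divides φ(667) = φ(23·29) = (23−1)·(29−1) = 22·28 = 616 = 2^3 · 7 · 11.
Divisors of 616: 1, 2, 4, 7, 8, 11, 14, 22, 28, 44, 56, 77, 88, 154, 308, 616.
Check 180^d mod 667 for each divisor in increasing order:
180^1 ≡ 180
180^2 ≡ 384
180^4 ≡ 49
180^7 ≡ 521
180^8 ≡ 400
180^11 ≡ 183
180^14 ≡ 639
180^22 ≡ 139
180^28 ≡ 117
180^44 ≡ 645
180^56 ≡ 349
180^77 ≡ 666
180^88 ≡ 484
180^154 ≡ 1
Thus |⟨180⟩| = ord(180) = 154.
[(Z/667Z)^× : ⟨180⟩] = 616/154 = 4.

4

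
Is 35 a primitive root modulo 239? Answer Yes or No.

φ(239) = 239 − 1 = 238 = 2 · 7 · 17.
An element g generates (Z/239Z)^× iff g^(238/q) ≢ 1 (mod 239) for each prime q ∈ {2, 7, 17}.
35^119 ≡ 238 (mod 239)  [q = 2: ≢ 1 ✓]
35^34 ≡ 10 (mod 239)  [q = 7: ≢ 1 ✓]
35^14 ≡ 36 (mod 239)  [q = 17: ≢ 1 ✓]
All checks pass, so 35 has order 238 and is a primitive root modulo 239.

Yes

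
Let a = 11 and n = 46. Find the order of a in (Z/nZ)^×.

ord(11) | φ(46) = φ(2)·φ(23) = 1·22 = 22 = 2 · 11.
Divisors of 22: 1, 2, 11, 22.
Test each divisor d:
11^1 ≡ 11 (mod 46)
11^2 ≡ 29 (mod 46)
11^11 ≡ 45 (mod 46)
11^22 ≡ 1 (mod 46) ✓
So ord_46(11) = 22.

22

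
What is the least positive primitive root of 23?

5

φ(23) = 23 − 1 = 22 = 2 · 11.
g is a primitive root iff g^(22/q) ≢ 1 (mod 23) for each prime q ∈ {2, 11}.
g = 2: 2^11 ≡ 1 — hits 1, so not a primitive root.
g = 3: 3^11 ≡ 1 — hits 1, so not a primitive root.
g = 4: 4^11 ≡ 1 — hits 1, so not a primitive root.
g = 5: 5^11 ≡ 22; 5^2 ≡ 2 — none is 1, so 5 is a primitive root.
The smallest primitive root modulo 23 is 5.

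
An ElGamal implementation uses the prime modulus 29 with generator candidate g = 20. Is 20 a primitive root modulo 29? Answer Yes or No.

φ(29) = 29 − 1 = 28 = 2^2 · 7.
An element g generates (Z/29Z)^× iff g^(28/q) ≢ 1 (mod 29) for each prime q ∈ {2, 7}.
20^14 ≡ 1 (mod 29)  [q = 2: ≡ 1 ✗]
20^4 ≡ 7 (mod 29)  [q = 7: ≢ 1 ✓]
Since 20^14 ≡ 1, the order of 20 divides 14 < 28, so 20 is not a primitive root.

No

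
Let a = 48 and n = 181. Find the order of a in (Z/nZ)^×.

By Lagrange's theorem, ord_181(48) divides φ(181) = 181 − 1 = 180 = 2^2 · 3^2 · 5.
Divisors of 180: 1, 2, 3, 4, 5, 6, 9, 10, 12, 15, 18, 20, 30, 36, 45, 60, 90, 180.
Evaluate successive powers at the divisors of 180:
48^1 ≡ 48
48^2 ≡ 132
48^3 ≡ 1
Therefore the multiplicative order of 48 modulo 181 is 3.

3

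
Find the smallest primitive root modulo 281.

3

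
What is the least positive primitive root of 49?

3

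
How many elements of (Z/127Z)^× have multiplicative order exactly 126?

φ(127) = 127 − 1 = 126 = 2 · 3^2 · 7.
(Z/127Z)^× is cyclic (|G| = 126); a cyclic group of order m has exactly φ(d) elements of each order d | m, and none otherwise.
126 = 2 · 3^2 · 7 divides 126, and φ(126) = 36.

36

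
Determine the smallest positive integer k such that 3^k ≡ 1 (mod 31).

30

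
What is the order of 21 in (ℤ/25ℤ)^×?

5

Since 21 ∈ (Z/25Z)^×, its order divides φ(25) = φ(5^2) = 5·(5−1) = 20 = 2^2 · 5.
Divisors of 20: 1, 2, 4, 5, 10, 20.
Compute 21^d (mod 25) for the divisors d until we hit 1:
21^1 ≡ 21 (mod 25)
21^2 ≡ 16 (mod 25)
21^4 ≡ 6 (mod 25)
21^5 ≡ 1 (mod 25) ✓
Hence ord(21) = 5.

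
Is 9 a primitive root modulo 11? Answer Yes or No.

No

φ(11) = 11 − 1 = 10 = 2 · 5.
9 is a primitive root mod 11 iff 9^(φ(11)/q) ≢ 1 for every prime q | φ(11), i.e. q ∈ {2, 5}.
9^5 ≡ 1 (mod 11)  [q = 2: ≡ 1 ✗]
9^2 ≡ 4 (mod 11)  [q = 5: ≢ 1 ✓]
9^5 ≡ 1 shows ord(9) | 5, strictly less than φ(11); not a primitive root.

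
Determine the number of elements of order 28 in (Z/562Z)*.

12

φ(562) = φ(2)·φ(281) = 1·280 = 280 = 2^3 · 5 · 7.
(Z/562Z)^× is cyclic (|G| = 280); a cyclic group of order m has exactly φ(d) elements of each order d | m, and none otherwise.
28 = 2^2 · 7 divides 280, and φ(28) = 12.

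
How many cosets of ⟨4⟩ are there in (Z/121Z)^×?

2

By Lagrange's theorem, ord_121(4) divides φ(121) = φ(11^2) = 11·(11−1) = 110 = 2 · 5 · 11.
Divisors of 110: 1, 2, 5, 10, 11, 22, 55, 110.
Compute 4^d (mod 121) for the divisors d until we hit 1:
4^1 ≡ 4 (mod 121)
4^2 ≡ 16 (mod 121)
4^5 ≡ 56 (mod 121)
4^10 ≡ 111 (mod 121)
4^11 ≡ 81 (mod 121)
4^22 ≡ 27 (mod 121)
4^55 ≡ 1 (mod 121) ✓
So ord_121(4) = 55, hence |⟨4⟩| = 55.
Index = |(Z/121Z)^×| / |⟨4⟩| = 110 / 55 = 2.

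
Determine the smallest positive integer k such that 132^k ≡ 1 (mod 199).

By Lagrange's theorem, ord_199(132) divides φ(199) = 199 − 1 = 198 = 2 · 3^2 · 11.
Divisors of 198: 1, 2, 3, 6, 9, 11, 18, 22, 33, 66, 99, 198.
Compute 132^d (mod 199) for the divisors d until we hit 1:
132^1 ≡ 132 (mod 199)
132^2 ≡ 111 (mod 199)
132^3 ≡ 125 (mod 199)
132^6 ≡ 103 (mod 199)
132^9 ≡ 139 (mod 199)
132^11 ≡ 106 (mod 199)
132^18 ≡ 18 (mod 199)
132^22 ≡ 92 (mod 199)
132^33 ≡ 1 (mod 199) ✓
So ord_199(132) = 33.

33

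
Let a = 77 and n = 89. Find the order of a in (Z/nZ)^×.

8

Since 77 ∈ (Z/89Z)^×, its order divides φ(89) = 89 − 1 = 88 = 2^3 · 11.
Divisors of 88: 1, 2, 4, 8, 11, 22, 44, 88.
Compute 77^d (mod 89) for the divisors d until we hit 1:
77^1 ≡ 77 (mod 89)
77^2 ≡ 55 (mod 89)
77^4 ≡ 88 (mod 89)
77^8 ≡ 1 (mod 89) ✓
So ord_89(77) = 8.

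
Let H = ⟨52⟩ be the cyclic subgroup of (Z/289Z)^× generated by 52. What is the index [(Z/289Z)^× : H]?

16

ord(52) | φ(289) = φ(17^2) = 17·(17−1) = 272 = 2^4 · 17.
Divisors of 272: 1, 2, 4, 8, 16, 17, 34, 68, 136, 272.
Evaluate successive powers at the divisors of 272:
52^1 ≡ 52 (mod 289)
52^2 ≡ 103 (mod 289)
52^4 ≡ 205 (mod 289)
52^8 ≡ 120 (mod 289)
52^16 ≡ 239 (mod 289)
52^17 ≡ 1 (mod 289) ✓
So ord_289(52) = 17, hence |⟨52⟩| = 17.
Index = |(Z/289Z)^×| / |⟨52⟩| = 272 / 17 = 16.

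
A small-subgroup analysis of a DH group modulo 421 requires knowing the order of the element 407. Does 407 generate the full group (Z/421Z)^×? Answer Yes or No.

φ(421) = 421 − 1 = 420 = 2^2 · 3 · 5 · 7.
It suffices to check that the order of 407 is not a proper divisor of 420: compute 407^(420/q) for q ∈ {2, 3, 5, 7}.
407^210 ≡ 420 (mod 421)  [q = 2: ≢ 1 ✓]
407^140 ≡ 400 (mod 421)  [q = 3: ≢ 1 ✓]
407^84 ≡ 377 (mod 421)  [q = 5: ≢ 1 ✓]
407^60 ≡ 385 (mod 421)  [q = 7: ≢ 1 ✓]
All checks pass, so 407 has order 420 and is a primitive root modulo 421.

Yes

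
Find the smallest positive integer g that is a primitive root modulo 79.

φ(79) = 79 − 1 = 78 = 2 · 3 · 13.
Test candidates g = 2, 3, … against the prime factors q ∈ {2, 3, 13} of φ(79): g is a generator iff g^(78/q) ≢ 1 for every such q.
g = 2: 2^39 ≡ 1 — hits 1, so not a primitive root.
g = 3: 3^39 ≡ 78; 3^26 ≡ 23; 3^6 ≡ 18 — none is 1, so 3 is a primitive root.
The smallest primitive root modulo 79 is 3.

3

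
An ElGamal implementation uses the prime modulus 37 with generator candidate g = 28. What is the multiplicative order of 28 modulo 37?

18

ord(28) | φ(37) = 37 − 1 = 36 = 2^2 · 3^2.
Divisors of 36: 1, 2, 3, 4, 6, 9, 12, 18, 36.
Check 28^d mod 37 for each divisor in increasing order:
28^1 ≡ 28 (mod 37)
28^2 ≡ 7 (mod 37)
28^3 ≡ 11 (mod 37)
28^4 ≡ 12 (mod 37)
28^6 ≡ 10 (mod 37)
28^9 ≡ 36 (mod 37)
28^12 ≡ 26 (mod 37)
28^18 ≡ 1 (mod 37) ✓
Hence ord(28) = 18.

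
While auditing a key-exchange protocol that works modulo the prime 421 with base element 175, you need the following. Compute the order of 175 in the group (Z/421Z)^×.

Since 175 ∈ (Z/421Z)^×, its order divides φ(421) = 421 − 1 = 420 = 2^2 · 3 · 5 · 7.
Divisors of 420: 1, 2, 3, 4, 5, 6, 7, 10, 12, 14, 15, 20, 21, 28, 30, 35, 42, 60, 70, 84, 105, 140, 210, 420.
Evaluate successive powers at the divisors of 420:
175^1 ≡ 175
175^2 ≡ 313
175^3 ≡ 45
175^4 ≡ 297
175^5 ≡ 192
175^6 ≡ 341
175^7 ≡ 314
175^10 ≡ 237
175^12 ≡ 85
175^14 ≡ 82
175^15 ≡ 36
175^20 ≡ 176
175^21 ≡ 67
175^28 ≡ 409
175^30 ≡ 33
175^35 ≡ 21
175^42 ≡ 279
175^60 ≡ 247
175^70 ≡ 20
175^84 ≡ 377
175^105 ≡ 420
175^140 ≡ 400
175^210 ≡ 1
Hence ord(175) = 210.

210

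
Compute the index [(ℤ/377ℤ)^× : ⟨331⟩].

28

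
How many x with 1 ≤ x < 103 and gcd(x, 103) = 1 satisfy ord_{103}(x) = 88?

0

φ(103) = 103 − 1 = 102 = 2 · 3 · 17.
In a cyclic group of order 102, there are φ(d) elements of order d for each divisor d of 102, and zero for non-divisors.
Since 88 ∤ 102, the count is 0.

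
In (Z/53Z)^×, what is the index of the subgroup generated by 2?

1

Since 2 ∈ (Z/53Z)^×, its order divides φ(53) = 53 − 1 = 52 = 2^2 · 13.
Divisors of 52: 1, 2, 4, 13, 26, 52.
Test each divisor d:
2^1 ≡ 2 (mod 53)
2^2 ≡ 4 (mod 53)
2^4 ≡ 16 (mod 53)
2^13 ≡ 30 (mod 53)
2^26 ≡ 52 (mod 53)
2^52 ≡ 1 (mod 53) ✓
So ord_53(2) = 52, hence |⟨2⟩| = 52.
[(Z/53Z)^× : ⟨2⟩] = 52/52 = 1.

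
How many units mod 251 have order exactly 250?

φ(251) = 251 − 1 = 250 = 2 · 5^3.
Since (Z/251Z)^× is cyclic of order 250, the number of elements of order d is φ(d) when d | 250 and 0 otherwise.
250 = 2 · 5^3 divides 250, and φ(250) = 100.

100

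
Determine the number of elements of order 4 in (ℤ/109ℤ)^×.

φ(109) = 109 − 1 = 108 = 2^2 · 3^3.
Since (Z/109Z)^× is cyclic of order 108, the number of elements of order d is φ(d) when d | 108 and 0 otherwise.
4 = 2^2 divides 108, and φ(4) = 2.

2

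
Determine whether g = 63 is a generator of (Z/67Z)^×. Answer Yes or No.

Yes

φ(67) = 67 − 1 = 66 = 2 · 3 · 11.
63 is a primitive root mod 67 iff 63^(φ(67)/q) ≢ 1 for every prime q | φ(67), i.e. q ∈ {2, 3, 11}.
63^33 ≡ 66 (mod 67)  [q = 2: ≢ 1 ✓]
63^22 ≡ 29 (mod 67)  [q = 3: ≢ 1 ✓]
63^6 ≡ 9 (mod 67)  [q = 11: ≢ 1 ✓]
Every test exponent gives a nontrivial residue, hence 63 generates the full group.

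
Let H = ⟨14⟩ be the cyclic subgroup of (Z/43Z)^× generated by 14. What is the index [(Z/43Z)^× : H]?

2

By Lagrange's theorem, ord_43(14) divides φ(43) = 43 − 1 = 42 = 2 · 3 · 7.
Divisors of 42: 1, 2, 3, 6, 7, 14, 21, 42.
Test each divisor d:
14^1 ≡ 14 (mod 43)
14^2 ≡ 24 (mod 43)
14^3 ≡ 35 (mod 43)
14^6 ≡ 21 (mod 43)
14^7 ≡ 36 (mod 43)
14^14 ≡ 6 (mod 43)
14^21 ≡ 1 (mod 43) ✓
So ord_43(14) = 21, hence |⟨14⟩| = 21.
The index is φ(43) / ord(14) = 42 / 21 = 2.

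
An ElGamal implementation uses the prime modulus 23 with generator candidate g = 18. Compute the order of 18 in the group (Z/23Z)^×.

ord(18) | φ(23) = 23 − 1 = 22 = 2 · 11.
Divisors of 22: 1, 2, 11, 22.
Test each divisor d:
18^1 ≡ 18
18^2 ≡ 2
18^11 ≡ 1
Therefore the multiplicative order of 18 modulo 23 is 11.

11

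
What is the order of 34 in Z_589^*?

Since 34 ∈ (Z/589Z)^×, its order divides φ(589) = φ(19·31) = (19−1)·(31−1) = 18·30 = 540 = 2^2 · 3^3 · 5.
Divisors of 540: 1, 2, 3, 4, 5, 6, 9, 10, 12, 15, 18, 20, 27, 30, 36, 45, 54, 60, 90, 108, 135, 180, 270, 540.
Test each divisor d:
34^1 ≡ 34 (mod 589)
34^2 ≡ 567 (mod 589)
34^3 ≡ 430 (mod 589)
34^4 ≡ 484 (mod 589)
34^5 ≡ 553 (mod 589)
34^6 ≡ 543 (mod 589)
34^9 ≡ 246 (mod 589)
34^10 ≡ 118 (mod 589)
34^12 ≡ 349 (mod 589)
34^15 ≡ 464 (mod 589)
34^18 ≡ 438 (mod 589)
34^20 ≡ 377 (mod 589)
34^27 ≡ 550 (mod 589)
34^30 ≡ 311 (mod 589)
34^36 ≡ 419 (mod 589)
34^45 ≡ 588 (mod 589)
34^54 ≡ 343 (mod 589)
34^60 ≡ 125 (mod 589)
34^90 ≡ 1 (mod 589) ✓
Hence ord(34) = 90.

90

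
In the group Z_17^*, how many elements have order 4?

2

φ(17) = 17 − 1 = 16 = 2^4.
(Z/17Z)^× is cyclic (|G| = 16); a cyclic group of order m has exactly φ(d) elements of each order d | m, and none otherwise.
4 = 2^2 divides 16, and φ(4) = 2.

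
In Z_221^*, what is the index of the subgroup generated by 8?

24

Since 8 ∈ (Z/221Z)^×, its order divides φ(221) = φ(13·17) = (13−1)·(17−1) = 12·16 = 192 = 2^6 · 3.
Divisors of 192: 1, 2, 3, 4, 6, 8, 12, 16, 24, 32, 48, 64, 96, 192.
Evaluate successive powers at the divisors of 192:
8^1 ≡ 8
8^2 ≡ 64
8^3 ≡ 70
8^4 ≡ 118
8^6 ≡ 38
8^8 ≡ 1
Thus |⟨8⟩| = ord(8) = 8.
[(Z/221Z)^× : ⟨8⟩] = 192/8 = 24.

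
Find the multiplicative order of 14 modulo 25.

10

By Lagrange's theorem, ord_25(14) divides φ(25) = φ(5^2) = 5·(5−1) = 20 = 2^2 · 5.
Divisors of 20: 1, 2, 4, 5, 10, 20.
Evaluate successive powers at the divisors of 20:
14^1 ≡ 14 (mod 25)
14^2 ≡ 21 (mod 25)
14^4 ≡ 16 (mod 25)
14^5 ≡ 24 (mod 25)
14^10 ≡ 1 (mod 25) ✓
The smallest such exponent is 10, so the order of 14 is 10.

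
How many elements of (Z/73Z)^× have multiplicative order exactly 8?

φ(73) = 73 − 1 = 72 = 2^3 · 3^2.
(Z/73Z)^× is cyclic (|G| = 72); a cyclic group of order m has exactly φ(d) elements of each order d | m, and none otherwise.
8 = 2^3 divides 72, and φ(8) = 4.

4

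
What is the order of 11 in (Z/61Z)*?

By Lagrange's theorem, ord_61(11) divides φ(61) = 61 − 1 = 60 = 2^2 · 3 · 5.
Divisors of 60: 1, 2, 3, 4, 5, 6, 10, 12, 15, 20, 30, 60.
Check 11^d mod 61 for each divisor in increasing order:
11^1 ≡ 11 (mod 61)
11^2 ≡ 60 (mod 61)
11^3 ≡ 50 (mod 61)
11^4 ≡ 1 (mod 61) ✓
So ord_61(11) = 4.

4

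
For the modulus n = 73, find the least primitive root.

5

φ(73) = 73 − 1 = 72 = 2^3 · 3^2.
Test candidates g = 2, 3, … against the prime factors q ∈ {2, 3} of φ(73): g is a generator iff g^(72/q) ≢ 1 for every such q.
g = 2: 2^36 ≡ 1 — hits 1, so not a primitive root.
g = 3: 3^36 ≡ 1 — hits 1, so not a primitive root.
g = 4: 4^36 ≡ 1 — hits 1, so not a primitive root.
g = 5: 5^36 ≡ 72; 5^24 ≡ 8 — none is 1, so 5 is a primitive root.
Hence the least primitive root of 73 is 5.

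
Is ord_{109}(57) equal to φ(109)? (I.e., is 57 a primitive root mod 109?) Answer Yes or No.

φ(109) = 109 − 1 = 108 = 2^2 · 3^3.
An element g generates (Z/109Z)^× iff g^(108/q) ≢ 1 (mod 109) for each prime q ∈ {2, 3}.
57^54 ≡ 108 (mod 109)  [q = 2: ≢ 1 ✓]
57^36 ≡ 63 (mod 109)  [q = 3: ≢ 1 ✓]
Every test exponent gives a nontrivial residue, hence 57 generates the full group.

Yes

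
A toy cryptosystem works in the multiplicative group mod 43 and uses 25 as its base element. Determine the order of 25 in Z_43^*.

21

The order of 25 must divide φ(43) = 43 − 1 = 42 = 2 · 3 · 7.
Divisors of 42: 1, 2, 3, 6, 7, 14, 21, 42.
Test each divisor d:
25^1 ≡ 25 (mod 43)
25^2 ≡ 23 (mod 43)
25^3 ≡ 16 (mod 43)
25^6 ≡ 41 (mod 43)
25^7 ≡ 36 (mod 43)
25^14 ≡ 6 (mod 43)
25^21 ≡ 1 (mod 43) ✓
Hence ord(25) = 21.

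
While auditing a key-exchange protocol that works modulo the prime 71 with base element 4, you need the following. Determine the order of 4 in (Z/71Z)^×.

By Lagrange's theorem, ord_71(4) divides φ(71) = 71 − 1 = 70 = 2 · 5 · 7.
Divisors of 70: 1, 2, 5, 7, 10, 14, 35, 70.
Compute 4^d (mod 71) for the divisors d until we hit 1:
4^1 ≡ 4
4^2 ≡ 16
4^5 ≡ 30
4^7 ≡ 54
4^10 ≡ 48
4^14 ≡ 5
4^35 ≡ 1
Therefore the multiplicative order of 4 modulo 71 is 35.

35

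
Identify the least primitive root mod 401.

φ(401) = 401 − 1 = 400 = 2^4 · 5^2.
Test candidates g = 2, 3, … against the prime factors q ∈ {2, 5} of φ(401): g is a generator iff g^(400/q) ≢ 1 for every such q.
g = 2: 2^200 ≡ 1 — hits 1, so not a primitive root.
g = 3: 3^200 ≡ 400; 3^80 ≡ 72 — none is 1, so 3 is a primitive root.
So 3 is the smallest generator of (Z/401Z)^×.

3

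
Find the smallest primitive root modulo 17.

3

φ(17) = 17 − 1 = 16 = 2^4.
g is a primitive root iff g^(16/q) ≢ 1 (mod 17) for each prime q ∈ {2}.
g = 2: 2^8 ≡ 1 — hits 1, so not a primitive root.
g = 3: 3^8 ≡ 16 — none is 1, so 3 is a primitive root.
Hence the least primitive root of 17 is 3.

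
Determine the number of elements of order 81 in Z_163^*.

φ(163) = 163 − 1 = 162 = 2 · 3^4.
(Z/163Z)^× is cyclic (|G| = 162); a cyclic group of order m has exactly φ(d) elements of each order d | m, and none otherwise.
81 = 3^4 divides 162, and φ(81) = 54.

54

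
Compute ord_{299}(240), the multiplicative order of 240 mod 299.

ord(240) | φ(299) = φ(13·23) = (13−1)·(23−1) = 12·22 = 264 = 2^3 · 3 · 11.
Divisors of 264: 1, 2, 3, 4, 6, 8, 11, 12, 22, 24, 33, 44, 66, 88, 132, 264.
Compute 240^d (mod 299) for the divisors d until we hit 1:
240^1 ≡ 240 (mod 299)
240^2 ≡ 192 (mod 299)
240^3 ≡ 34 (mod 299)
240^4 ≡ 87 (mod 299)
240^6 ≡ 259 (mod 299)
240^8 ≡ 94 (mod 299)
240^11 ≡ 206 (mod 299)
240^12 ≡ 105 (mod 299)
240^22 ≡ 277 (mod 299)
240^24 ≡ 261 (mod 299)
240^33 ≡ 252 (mod 299)
240^44 ≡ 185 (mod 299)
240^66 ≡ 116 (mod 299)
240^88 ≡ 139 (mod 299)
240^132 ≡ 1 (mod 299) ✓
The smallest such exponent is 132, so the order of 240 is 132.

132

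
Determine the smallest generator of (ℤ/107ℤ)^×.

2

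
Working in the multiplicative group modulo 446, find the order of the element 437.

222

Since 437 ∈ (Z/446Z)^×, its order divides φ(446) = φ(2)·φ(223) = 1·222 = 222 = 2 · 3 · 37.
Divisors of 222: 1, 2, 3, 6, 37, 74, 111, 222.
Test each divisor d:
437^1 ≡ 437 (mod 446)
437^2 ≡ 81 (mod 446)
437^3 ≡ 163 (mod 446)
437^6 ≡ 255 (mod 446)
437^37 ≡ 263 (mod 446)
437^74 ≡ 39 (mod 446)
437^111 ≡ 445 (mod 446)
437^222 ≡ 1 (mod 446) ✓
Therefore the multiplicative order of 437 modulo 446 is 222.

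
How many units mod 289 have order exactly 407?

0

φ(289) = φ(17^2) = 17·(17−1) = 272 = 2^4 · 17.
(Z/289Z)^× is cyclic (|G| = 272); a cyclic group of order m has exactly φ(d) elements of each order d | m, and none otherwise.
407 does not divide 272, so no element of (Z/289Z)^× has order 407.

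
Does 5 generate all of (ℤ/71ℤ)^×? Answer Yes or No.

φ(71) = 71 − 1 = 70 = 2 · 5 · 7.
An element g generates (Z/71Z)^× iff g^(70/q) ≢ 1 (mod 71) for each prime q ∈ {2, 5, 7}.
5^35 ≡ 1 (mod 71)  [q = 2: ≡ 1 ✗]
5^14 ≡ 57 (mod 71)  [q = 5: ≢ 1 ✓]
5^10 ≡ 1 (mod 71)  [q = 7: ≡ 1 ✗]
Since 5^35 ≡ 1, the order of 5 divides 35 < 70, so 5 is not a primitive root.

No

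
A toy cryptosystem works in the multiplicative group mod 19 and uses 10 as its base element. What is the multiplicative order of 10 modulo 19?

By Lagrange's theorem, ord_19(10) divides φ(19) = 19 − 1 = 18 = 2 · 3^2.
Divisors of 18: 1, 2, 3, 6, 9, 18.
Evaluate successive powers at the divisors of 18:
10^1 ≡ 10 (mod 19)
10^2 ≡ 5 (mod 19)
10^3 ≡ 12 (mod 19)
10^6 ≡ 11 (mod 19)
10^9 ≡ 18 (mod 19)
10^18 ≡ 1 (mod 19) ✓
Therefore the multiplicative order of 10 modulo 19 is 18.

18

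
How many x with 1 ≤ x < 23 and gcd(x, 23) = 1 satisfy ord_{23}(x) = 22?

φ(23) = 23 − 1 = 22 = 2 · 11.
In a cyclic group of order 22, there are φ(d) elements of order d for each divisor d of 22, and zero for non-divisors.
22 = 2 · 11 divides 22, and φ(22) = 10.

10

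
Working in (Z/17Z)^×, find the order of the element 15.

8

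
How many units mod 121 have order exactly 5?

4

φ(121) = φ(11^2) = 11·(11−1) = 110 = 2 · 5 · 11.
Since (Z/121Z)^× is cyclic of order 110, the number of elements of order d is φ(d) when d | 110 and 0 otherwise.
5 | 110, and φ(5) = 5 − 1 = 4.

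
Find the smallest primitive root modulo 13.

2

φ(13) = 13 − 1 = 12 = 2^2 · 3.
g is a primitive root iff g^(12/q) ≢ 1 (mod 13) for each prime q ∈ {2, 3}.
g = 2: 2^6 ≡ 12; 2^4 ≡ 3 — none is 1, so 2 is a primitive root.
The smallest primitive root modulo 13 is 2.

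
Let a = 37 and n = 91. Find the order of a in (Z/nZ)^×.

ord(37) | φ(91) = φ(7·13) = (7−1)·(13−1) = 6·12 = 72 = 2^3 · 3^2.
Divisors of 72: 1, 2, 3, 4, 6, 8, 9, 12, 18, 24, 36, 72.
Evaluate successive powers at the divisors of 72:
37^1 ≡ 37 (mod 91)
37^2 ≡ 4 (mod 91)
37^3 ≡ 57 (mod 91)
37^4 ≡ 16 (mod 91)
37^6 ≡ 64 (mod 91)
37^8 ≡ 74 (mod 91)
37^9 ≡ 8 (mod 91)
37^12 ≡ 1 (mod 91) ✓
Therefore the multiplicative order of 37 modulo 91 is 12.

12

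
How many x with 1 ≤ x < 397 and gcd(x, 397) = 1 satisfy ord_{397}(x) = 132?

40

φ(397) = 397 − 1 = 396 = 2^2 · 3^2 · 11.
(Z/397Z)^× is cyclic (|G| = 396); a cyclic group of order m has exactly φ(d) elements of each order d | m, and none otherwise.
132 = 2^2 · 3 · 11 divides 396, and φ(132) = 40.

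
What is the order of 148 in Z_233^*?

By Lagrange's theorem, ord_233(148) divides φ(233) = 233 − 1 = 232 = 2^3 · 29.
Divisors of 232: 1, 2, 4, 8, 29, 58, 116, 232.
Compute 148^d (mod 233) for the divisors d until we hit 1:
148^1 ≡ 148
148^2 ≡ 2
148^4 ≡ 4
148^8 ≡ 16
148^29 ≡ 1
Hence ord(148) = 29.

29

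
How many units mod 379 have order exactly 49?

φ(379) = 379 − 1 = 378 = 2 · 3^3 · 7.
(Z/379Z)^× is cyclic (|G| = 378); a cyclic group of order m has exactly φ(d) elements of each order d | m, and none otherwise.
Here 378 is not a multiple of 49, so there are no elements of order 49.

0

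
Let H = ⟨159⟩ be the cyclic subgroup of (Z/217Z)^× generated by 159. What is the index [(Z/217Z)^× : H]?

By Lagrange's theorem, ord_217(159) divides φ(217) = φ(7·31) = (7−1)·(31−1) = 6·30 = 180 = 2^2 · 3^2 · 5.
Divisors of 180: 1, 2, 3, 4, 5, 6, 9, 10, 12, 15, 18, 20, 30, 36, 45, 60, 90, 180.
Check 159^d mod 217 for each divisor in increasing order:
159^1 ≡ 159 (mod 217)
159^2 ≡ 109 (mod 217)
159^3 ≡ 188 (mod 217)
159^4 ≡ 163 (mod 217)
159^5 ≡ 94 (mod 217)
159^6 ≡ 190 (mod 217)
159^9 ≡ 132 (mod 217)
159^10 ≡ 156 (mod 217)
159^12 ≡ 78 (mod 217)
159^15 ≡ 125 (mod 217)
159^18 ≡ 64 (mod 217)
159^20 ≡ 32 (mod 217)
159^30 ≡ 1 (mod 217) ✓
So ord_217(159) = 30, hence |⟨159⟩| = 30.
Index = |(Z/217Z)^×| / |⟨159⟩| = 180 / 30 = 6.

6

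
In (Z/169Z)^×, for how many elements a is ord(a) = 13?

12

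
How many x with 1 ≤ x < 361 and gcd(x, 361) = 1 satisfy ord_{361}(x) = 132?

0

φ(361) = φ(19^2) = 19·(19−1) = 342 = 2 · 3^2 · 19.
In a cyclic group of order 342, there are φ(d) elements of order d for each divisor d of 342, and zero for non-divisors.
Here 342 is not a multiple of 132, so there are no elements of order 132.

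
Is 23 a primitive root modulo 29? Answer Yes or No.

No

φ(29) = 29 − 1 = 28 = 2^2 · 7.
Test 23^(28/q) mod 29 for each prime factor q of 28:
23^14 ≡ 1 (mod 29)  [q = 2: ≡ 1 ✗]
23^4 ≡ 20 (mod 29)  [q = 7: ≢ 1 ✓]
The check at q = 2 fails, so 23 generates a proper subgroup.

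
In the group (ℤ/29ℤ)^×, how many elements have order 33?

0

φ(29) = 29 − 1 = 28 = 2^2 · 7.
(Z/29Z)^× is cyclic (|G| = 28); a cyclic group of order m has exactly φ(d) elements of each order d | m, and none otherwise.
Here 28 is not a multiple of 33, so there are no elements of order 33.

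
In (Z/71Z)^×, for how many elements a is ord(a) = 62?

0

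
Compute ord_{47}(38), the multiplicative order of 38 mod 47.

46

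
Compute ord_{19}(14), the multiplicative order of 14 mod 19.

By Lagrange's theorem, ord_19(14) divides φ(19) = 19 − 1 = 18 = 2 · 3^2.
Divisors of 18: 1, 2, 3, 6, 9, 18.
Test each divisor d:
14^1 ≡ 14 (mod 19)
14^2 ≡ 6 (mod 19)
14^3 ≡ 8 (mod 19)
14^6 ≡ 7 (mod 19)
14^9 ≡ 18 (mod 19)
14^18 ≡ 1 (mod 19) ✓
Therefore the multiplicative order of 14 modulo 19 is 18.

18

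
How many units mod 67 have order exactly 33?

20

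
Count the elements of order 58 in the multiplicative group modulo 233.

28

φ(233) = 233 − 1 = 232 = 2^3 · 29.
In a cyclic group of order 232, there are φ(d) elements of order d for each divisor d of 232, and zero for non-divisors.
58 = 2 · 29 divides 232, and φ(58) = 28.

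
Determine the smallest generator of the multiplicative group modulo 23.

5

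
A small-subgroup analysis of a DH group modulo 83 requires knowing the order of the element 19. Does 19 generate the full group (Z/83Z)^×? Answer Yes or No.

Yes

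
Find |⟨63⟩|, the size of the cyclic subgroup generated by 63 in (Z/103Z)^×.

By Lagrange's theorem, ord_103(63) divides φ(103) = 103 − 1 = 102 = 2 · 3 · 17.
Divisors of 102: 1, 2, 3, 6, 17, 34, 51, 102.
Check 63^d mod 103 for each divisor in increasing order:
63^1 ≡ 63 (mod 103)
63^2 ≡ 55 (mod 103)
63^3 ≡ 66 (mod 103)
63^6 ≡ 30 (mod 103)
63^17 ≡ 46 (mod 103)
63^34 ≡ 56 (mod 103)
63^51 ≡ 1 (mod 103) ✓
Therefore the multiplicative order of 63 modulo 103 is 51.

51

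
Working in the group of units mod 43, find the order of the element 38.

21

The order of 38 must divide φ(43) = 43 − 1 = 42 = 2 · 3 · 7.
Divisors of 42: 1, 2, 3, 6, 7, 14, 21, 42.
Evaluate successive powers at the divisors of 42:
38^1 ≡ 38 (mod 43)
38^2 ≡ 25 (mod 43)
38^3 ≡ 4 (mod 43)
38^6 ≡ 16 (mod 43)
38^7 ≡ 6 (mod 43)
38^14 ≡ 36 (mod 43)
38^21 ≡ 1 (mod 43) ✓
Therefore the multiplicative order of 38 modulo 43 is 21.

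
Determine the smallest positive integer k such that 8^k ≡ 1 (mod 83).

The order of 8 must divide φ(83) = 83 − 1 = 82 = 2 · 41.
Divisors of 82: 1, 2, 41, 82.
Check 8^d mod 83 for each divisor in increasing order:
8^1 ≡ 8 (mod 83)
8^2 ≡ 64 (mod 83)
8^41 ≡ 82 (mod 83)
8^82 ≡ 1 (mod 83) ✓
Therefore the multiplicative order of 8 modulo 83 is 82.

82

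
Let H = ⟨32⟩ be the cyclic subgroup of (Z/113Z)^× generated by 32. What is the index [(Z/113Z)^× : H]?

4

By Lagrange's theorem, ord_113(32) divides φ(113) = 113 − 1 = 112 = 2^4 · 7.
Divisors of 112: 1, 2, 4, 7, 8, 14, 16, 28, 56, 112.
Test each divisor d:
32^1 ≡ 32 (mod 113)
32^2 ≡ 7 (mod 113)
32^4 ≡ 49 (mod 113)
32^7 ≡ 15 (mod 113)
32^8 ≡ 28 (mod 113)
32^14 ≡ 112 (mod 113)
32^16 ≡ 106 (mod 113)
32^28 ≡ 1 (mod 113) ✓
The order of 32 is 28, so the subgroup it generates has 28 elements.
[(Z/113Z)^× : ⟨32⟩] = 112/28 = 4.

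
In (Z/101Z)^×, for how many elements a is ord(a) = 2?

φ(101) = 101 − 1 = 100 = 2^2 · 5^2.
Since (Z/101Z)^× is cyclic of order 100, the number of elements of order d is φ(d) when d | 100 and 0 otherwise.
2 | 100, and φ(2) = 2 − 1 = 1.

1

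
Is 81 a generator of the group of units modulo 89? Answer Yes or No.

φ(89) = 89 − 1 = 88 = 2^3 · 11.
81 is a primitive root mod 89 iff 81^(φ(89)/q) ≢ 1 for every prime q | φ(89), i.e. q ∈ {2, 11}.
81^44 ≡ 1 (mod 89)  [q = 2: ≡ 1 ✗]
81^8 ≡ 4 (mod 89)  [q = 11: ≢ 1 ✓]
Since 81^44 ≡ 1, the order of 81 divides 44 < 88, so 81 is not a primitive root.

No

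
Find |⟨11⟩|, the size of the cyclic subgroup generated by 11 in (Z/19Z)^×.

3

ord(11) | φ(19) = 19 − 1 = 18 = 2 · 3^2.
Divisors of 18: 1, 2, 3, 6, 9, 18.
Check 11^d mod 19 for each divisor in increasing order:
11^1 ≡ 11 (mod 19)
11^2 ≡ 7 (mod 19)
11^3 ≡ 1 (mod 19) ✓
Hence ord(11) = 3.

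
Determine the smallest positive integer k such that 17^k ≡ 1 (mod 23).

22

The order of 17 must divide φ(23) = 23 − 1 = 22 = 2 · 11.
Divisors of 22: 1, 2, 11, 22.
Check 17^d mod 23 for each divisor in increasing order:
17^1 ≡ 17 (mod 23)
17^2 ≡ 13 (mod 23)
17^11 ≡ 22 (mod 23)
17^22 ≡ 1 (mod 23) ✓
Therefore the multiplicative order of 17 modulo 23 is 22.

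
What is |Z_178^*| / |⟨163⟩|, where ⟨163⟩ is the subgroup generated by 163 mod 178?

Since 163 ∈ (Z/178Z)^×, its order divides φ(178) = φ(2)·φ(89) = 1·88 = 88 = 2^3 · 11.
Divisors of 88: 1, 2, 4, 8, 11, 22, 44, 88.
Evaluate successive powers at the divisors of 88:
163^1 ≡ 163
163^2 ≡ 47
163^4 ≡ 73
163^8 ≡ 167
163^11 ≡ 101
163^22 ≡ 55
163^44 ≡ 177
163^88 ≡ 1
Thus |⟨163⟩| = ord(163) = 88.
The index is φ(178) / ord(163) = 88 / 88 = 1.

1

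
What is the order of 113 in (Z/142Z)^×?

The order of 113 must divide φ(142) = φ(2)·φ(71) = 1·70 = 70 = 2 · 5 · 7.
Divisors of 70: 1, 2, 5, 7, 10, 14, 35, 70.
Evaluate successive powers at the divisors of 70:
113^1 ≡ 113 (mod 142)
113^2 ≡ 131 (mod 142)
113^5 ≡ 41 (mod 142)
113^7 ≡ 117 (mod 142)
113^10 ≡ 119 (mod 142)
113^14 ≡ 57 (mod 142)
113^35 ≡ 141 (mod 142)
113^70 ≡ 1 (mod 142) ✓
The smallest such exponent is 70, so the order of 113 is 70.

70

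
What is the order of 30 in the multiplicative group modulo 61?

By Lagrange's theorem, ord_61(30) divides φ(61) = 61 − 1 = 60 = 2^2 · 3 · 5.
Divisors of 60: 1, 2, 3, 4, 5, 6, 10, 12, 15, 20, 30, 60.
Compute 30^d (mod 61) for the divisors d until we hit 1:
30^1 ≡ 30
30^2 ≡ 46
30^3 ≡ 38
30^4 ≡ 42
30^5 ≡ 40
30^6 ≡ 41
30^10 ≡ 14
30^12 ≡ 34
30^15 ≡ 11
30^20 ≡ 13
30^30 ≡ 60
30^60 ≡ 1
Therefore the multiplicative order of 30 modulo 61 is 60.

60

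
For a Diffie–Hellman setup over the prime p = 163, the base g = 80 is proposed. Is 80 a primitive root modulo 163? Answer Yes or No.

Yes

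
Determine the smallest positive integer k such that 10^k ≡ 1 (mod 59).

Since 10 ∈ (Z/59Z)^×, its order divides φ(59) = 59 − 1 = 58 = 2 · 29.
Divisors of 58: 1, 2, 29, 58.
Evaluate successive powers at the divisors of 58:
10^1 ≡ 10
10^2 ≡ 41
10^29 ≡ 58
10^58 ≡ 1
Hence ord(10) = 58.

58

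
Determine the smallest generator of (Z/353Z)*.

3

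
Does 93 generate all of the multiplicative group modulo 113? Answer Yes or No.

φ(113) = 113 − 1 = 112 = 2^4 · 7.
93 is a primitive root mod 113 iff 93^(φ(113)/q) ≢ 1 for every prime q | φ(113), i.e. q ∈ {2, 7}.
93^56 ≡ 112 (mod 113)  [q = 2: ≢ 1 ✓]
93^16 ≡ 28 (mod 113)  [q = 7: ≢ 1 ✓]
Every test exponent gives a nontrivial residue, hence 93 generates the full group.

Yes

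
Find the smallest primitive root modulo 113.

φ(113) = 113 − 1 = 112 = 2^4 · 7.
g is a primitive root iff g^(112/q) ≢ 1 (mod 113) for each prime q ∈ {2, 7}.
g = 2: 2^56 ≡ 1 — hits 1, so not a primitive root.
g = 3: 3^56 ≡ 112; 3^16 ≡ 49 — none is 1, so 3 is a primitive root.
The smallest primitive root modulo 113 is 3.

3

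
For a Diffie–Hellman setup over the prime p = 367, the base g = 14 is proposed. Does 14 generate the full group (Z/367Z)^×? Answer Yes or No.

No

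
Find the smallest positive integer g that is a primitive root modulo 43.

φ(43) = 43 − 1 = 42 = 2 · 3 · 7.
g is a primitive root iff g^(42/q) ≢ 1 (mod 43) for each prime q ∈ {2, 3, 7}.
g = 2: 2^21 ≡ 42; 2^14 ≡ 1 — hits 1, so not a primitive root.
g = 3: 3^21 ≡ 42; 3^14 ≡ 36; 3^6 ≡ 41 — none is 1, so 3 is a primitive root.
Hence the least primitive root of 43 is 3.

3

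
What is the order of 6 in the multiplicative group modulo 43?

By Lagrange's theorem, ord_43(6) divides φ(43) = 43 − 1 = 42 = 2 · 3 · 7.
Divisors of 42: 1, 2, 3, 6, 7, 14, 21, 42.
Check 6^d mod 43 for each divisor in increasing order:
6^1 ≡ 6 (mod 43)
6^2 ≡ 36 (mod 43)
6^3 ≡ 1 (mod 43) ✓
The smallest such exponent is 3, so the order of 6 is 3.

3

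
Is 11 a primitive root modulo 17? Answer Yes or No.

Yes

φ(17) = 17 − 1 = 16 = 2^4.
An element g generates (Z/17Z)^× iff g^(16/q) ≢ 1 (mod 17) for each prime q ∈ {2}.
11^8 ≡ 16 (mod 17)  [q = 2: ≢ 1 ✓]
None equal 1, so ord_17(11) = 16: 11 is a primitive root.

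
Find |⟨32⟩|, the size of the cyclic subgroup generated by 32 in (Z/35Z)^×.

12

Since 32 ∈ (Z/35Z)^×, its order divides φ(35) = φ(5·7) = (5−1)·(7−1) = 4·6 = 24 = 2^3 · 3.
Divisors of 24: 1, 2, 3, 4, 6, 8, 12, 24.
Compute 32^d (mod 35) for the divisors d until we hit 1:
32^1 ≡ 32
32^2 ≡ 9
32^3 ≡ 8
32^4 ≡ 11
32^6 ≡ 29
32^8 ≡ 16
32^12 ≡ 1
So ord_35(32) = 12.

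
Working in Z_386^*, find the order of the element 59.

48

By Lagrange's theorem, ord_386(59) divides φ(386) = φ(2)·φ(193) = 1·192 = 192 = 2^6 · 3.
Divisors of 192: 1, 2, 3, 4, 6, 8, 12, 16, 24, 32, 48, 64, 96, 192.
Compute 59^d (mod 386) for the divisors d until we hit 1:
59^1 ≡ 59 (mod 386)
59^2 ≡ 7 (mod 386)
59^3 ≡ 27 (mod 386)
59^4 ≡ 49 (mod 386)
59^6 ≡ 343 (mod 386)
59^8 ≡ 85 (mod 386)
59^12 ≡ 305 (mod 386)
59^16 ≡ 277 (mod 386)
59^24 ≡ 385 (mod 386)
59^32 ≡ 301 (mod 386)
59^48 ≡ 1 (mod 386) ✓
The smallest such exponent is 48, so the order of 59 is 48.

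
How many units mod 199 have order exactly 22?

φ(199) = 199 − 1 = 198 = 2 · 3^2 · 11.
Since (Z/199Z)^× is cyclic of order 198, the number of elements of order d is φ(d) when d | 198 and 0 otherwise.
22 = 2 · 11 divides 198, and φ(22) = 10.

10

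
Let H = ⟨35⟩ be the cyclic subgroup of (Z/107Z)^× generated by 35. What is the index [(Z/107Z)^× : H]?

2

ord(35) | φ(107) = 107 − 1 = 106 = 2 · 53.
Divisors of 106: 1, 2, 53, 106.
Evaluate successive powers at the divisors of 106:
35^1 ≡ 35
35^2 ≡ 48
35^53 ≡ 1
The order of 35 is 53, so the subgroup it generates has 53 elements.
[(Z/107Z)^× : ⟨35⟩] = 106/53 = 2.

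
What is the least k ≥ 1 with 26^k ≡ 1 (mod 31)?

6

The order of 26 must divide φ(31) = 31 − 1 = 30 = 2 · 3 · 5.
Divisors of 30: 1, 2, 3, 5, 6, 10, 15, 30.
Evaluate successive powers at the divisors of 30:
26^1 ≡ 26 (mod 31)
26^2 ≡ 25 (mod 31)
26^3 ≡ 30 (mod 31)
26^5 ≡ 6 (mod 31)
26^6 ≡ 1 (mod 31) ✓
So ord_31(26) = 6.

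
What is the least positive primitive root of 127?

φ(127) = 127 − 1 = 126 = 2 · 3^2 · 7.
Test candidates g = 2, 3, … against the prime factors q ∈ {2, 3, 7} of φ(127): g is a generator iff g^(126/q) ≢ 1 for every such q.
g = 2: 2^63 ≡ 1 — hits 1, so not a primitive root.
g = 3: 3^63 ≡ 126; 3^42 ≡ 107; 3^18 ≡ 4 — none is 1, so 3 is a primitive root.
So 3 is the smallest generator of (Z/127Z)^×.

3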